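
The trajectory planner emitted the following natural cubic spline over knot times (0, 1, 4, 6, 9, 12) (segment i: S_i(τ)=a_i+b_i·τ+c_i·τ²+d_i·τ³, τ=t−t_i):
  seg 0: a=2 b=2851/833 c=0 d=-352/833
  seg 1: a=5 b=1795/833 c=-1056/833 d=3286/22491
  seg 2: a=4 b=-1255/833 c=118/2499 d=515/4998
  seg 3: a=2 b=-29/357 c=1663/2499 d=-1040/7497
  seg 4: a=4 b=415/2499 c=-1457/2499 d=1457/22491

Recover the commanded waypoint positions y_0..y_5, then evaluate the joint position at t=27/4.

y_0 = S_0(0) = a_0 = 2
y_1 = S_1(0) = a_1 = 5
y_2 = S_2(0) = a_2 = 4
y_3 = S_3(0) = a_3 = 2
y_4 = S_4(0) = a_4 = 4
y_5 = S_4(3) = 1
t_q=27/4 is in segment 3 (τ=3/4); S_3(τ)=30053/13328

y_0=2 y_1=5 y_2=4 y_3=2 y_4=4 y_5=1
S(27/4) = 30053/13328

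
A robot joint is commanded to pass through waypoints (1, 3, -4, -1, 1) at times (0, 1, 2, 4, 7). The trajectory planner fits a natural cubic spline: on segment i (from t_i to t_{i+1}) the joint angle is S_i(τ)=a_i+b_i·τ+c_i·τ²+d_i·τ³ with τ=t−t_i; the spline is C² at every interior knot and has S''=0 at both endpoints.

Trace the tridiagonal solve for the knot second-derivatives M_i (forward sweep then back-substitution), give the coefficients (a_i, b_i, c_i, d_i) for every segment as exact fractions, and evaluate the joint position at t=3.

  seg 0: a=1 b=1528/321 c=0 d=-886/321
  seg 1: a=3 b=-1130/321 c=-886/107 d=1541/321
  seg 2: a=-4 b=-1823/321 c=655/107 d=-3251/2568
  seg 3: a=-1 b=2321/642 c=-631/428 d=631/3852
S(3) = -4129/856

Δ: Δ0=2, Δ1=-7, Δ2=3/2, Δ3=2/3
row 1: diag=4, rhs=-54; c'=1/4, d'=-27/2
row 2: denom=6−1·1/4=23/4; d'=(51−1·-27/2)/(23/4)=258/23
row 3: denom=10−2·8/23=214/23; d'=(-5−2·258/23)/(214/23)=-631/214
back: M3=-631/214
back: M2=258/23−8/23·-631/214=1310/107
back: M1=-27/2−1/4·1310/107=-1772/107
M: M0=0, M1=-1772/107, M2=1310/107, M3=-631/214, M4=0
seg 0: a=1, c=M0/2=0, d=(M1−M0)/(6·1)=-886/321, b=Δ0−h0·(2M0+M1)/6=1528/321
seg 1: a=3, c=M1/2=-886/107, d=(M2−M1)/(6·1)=1541/321, b=Δ1−h1·(2M1+M2)/6=-1130/321
seg 2: a=-4, c=M2/2=655/107, d=(M3−M2)/(6·2)=-3251/2568, b=Δ2−h2·(2M2+M3)/6=-1823/321
seg 3: a=-1, c=M3/2=-631/428, d=(M4−M3)/(6·3)=631/3852, b=Δ3−h3·(2M3+M4)/6=2321/642
t_q=3 → seg 2, τ=1; S=-4+-1823/321·τ+655/107·τ²+-3251/2568·τ³=-4129/856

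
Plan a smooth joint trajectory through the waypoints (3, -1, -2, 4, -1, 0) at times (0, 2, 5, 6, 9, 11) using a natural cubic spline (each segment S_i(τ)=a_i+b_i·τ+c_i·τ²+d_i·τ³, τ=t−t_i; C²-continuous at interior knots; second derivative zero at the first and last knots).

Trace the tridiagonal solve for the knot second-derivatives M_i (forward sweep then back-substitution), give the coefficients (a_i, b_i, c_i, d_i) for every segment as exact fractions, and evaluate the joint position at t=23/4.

Δ: Δ0=-2, Δ1=-1/3, Δ2=6, Δ3=-5/3, Δ4=1/2
row 1: diag=10, rhs=10; c'=3/10, d'=1
row 2: denom=8−3·3/10=71/10; d'=(38−3·1)/(71/10)=350/71
row 3: denom=8−1·10/71=558/71; d'=(-46−1·350/71)/(558/71)=-1808/279
row 4: denom=10−3·71/186=549/62; d'=(13−3·-1808/279)/(549/62)=6034/1647
back: M4=6034/1647
back: M3=-1808/279−71/186·6034/1647=-38929/4941
back: M2=350/71−10/71·-38929/4941=29840/4941
back: M1=1−3/10·29840/4941=-1337/1647
M: M0=0, M1=-1337/1647, M2=29840/4941, M3=-38929/4941, M4=6034/1647, M5=0
seg 0: a=3, c=M0/2=0, d=(M1−M0)/(6·2)=-1337/19764, b=Δ0−h0·(2M0+M1)/6=-8545/4941
seg 1: a=-1, c=M1/2=-1337/3294, d=(M2−M1)/(6·3)=33851/88938, b=Δ1−h1·(2M1+M2)/6=-12556/4941
seg 2: a=-2, c=M2/2=14920/4941, d=(M3−M2)/(6·1)=-283/122, b=Δ2−h2·(2M2+M3)/6=52375/9882
seg 3: a=4, c=M3/2=-38929/9882, d=(M4−M3)/(6·3)=57031/88938, b=Δ3−h3·(2M3+M4)/6=21643/4941
seg 4: a=-1, c=M4/2=3017/1647, d=(M5−M4)/(6·2)=-3017/9882, b=Δ4−h4·(2M4+M5)/6=-19195/9882
t_q=23/4 → seg 2, τ=3/4; S=-2+52375/9882·τ+14920/4941·τ²+-283/122·τ³=568141/210816

  seg 0: a=3 b=-8545/4941 c=0 d=-1337/19764
  seg 1: a=-1 b=-12556/4941 c=-1337/3294 d=33851/88938
  seg 2: a=-2 b=52375/9882 c=14920/4941 d=-283/122
  seg 3: a=4 b=21643/4941 c=-38929/9882 d=57031/88938
  seg 4: a=-1 b=-19195/9882 c=3017/1647 d=-3017/9882
S(23/4) = 568141/210816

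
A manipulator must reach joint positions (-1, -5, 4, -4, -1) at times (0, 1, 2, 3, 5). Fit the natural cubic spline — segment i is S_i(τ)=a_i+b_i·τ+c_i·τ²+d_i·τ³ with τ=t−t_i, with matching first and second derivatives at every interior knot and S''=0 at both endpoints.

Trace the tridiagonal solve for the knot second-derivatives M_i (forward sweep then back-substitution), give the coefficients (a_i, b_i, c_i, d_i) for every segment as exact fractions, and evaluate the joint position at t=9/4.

Δ: Δ0=-4, Δ1=9, Δ2=-8, Δ3=3/2
row 1: diag=4, rhs=78; c'=1/4, d'=39/2
row 2: denom=4−1·1/4=15/4; d'=(-102−1·39/2)/(15/4)=-162/5
row 3: denom=6−1·4/15=86/15; d'=(57−1·-162/5)/(86/15)=1341/86
back: M3=1341/86
back: M2=-162/5−4/15·1341/86=-1572/43
back: M1=39/2−1/4·-1572/43=2463/86
M: M0=0, M1=2463/86, M2=-1572/43, M3=1341/86, M4=0
seg 0: a=-1, c=M0/2=0, d=(M1−M0)/(6·1)=821/172, b=Δ0−h0·(2M0+M1)/6=-1509/172
seg 1: a=-5, c=M1/2=2463/172, d=(M2−M1)/(6·1)=-1869/172, b=Δ1−h1·(2M1+M2)/6=477/86
seg 2: a=4, c=M2/2=-786/43, d=(M3−M2)/(6·1)=1495/172, b=Δ2−h2·(2M2+M3)/6=273/172
seg 3: a=-4, c=M3/2=1341/172, d=(M4−M3)/(6·2)=-447/344, b=Δ3−h3·(2M3+M4)/6=-765/86
t_q=9/4 → seg 2, τ=1/4; S=4+273/172·τ+-786/43·τ²+1495/172·τ³=37319/11008

  seg 0: a=-1 b=-1509/172 c=0 d=821/172
  seg 1: a=-5 b=477/86 c=2463/172 d=-1869/172
  seg 2: a=4 b=273/172 c=-786/43 d=1495/172
  seg 3: a=-4 b=-765/86 c=1341/172 d=-447/344
S(9/4) = 37319/11008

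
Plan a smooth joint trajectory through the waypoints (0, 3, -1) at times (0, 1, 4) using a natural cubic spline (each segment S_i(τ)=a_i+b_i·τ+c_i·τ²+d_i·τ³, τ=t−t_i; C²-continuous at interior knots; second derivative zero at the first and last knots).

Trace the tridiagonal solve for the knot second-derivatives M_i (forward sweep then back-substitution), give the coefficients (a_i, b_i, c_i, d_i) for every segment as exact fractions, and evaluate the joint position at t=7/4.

Δ: Δ0=3, Δ1=-4/3
row 1: diag=8, rhs=-26; c'=3/8, d'=-13/4
back: M1=-13/4
M: M0=0, M1=-13/4, M2=0
seg 0: a=0, c=M0/2=0, d=(M1−M0)/(6·1)=-13/24, b=Δ0−h0·(2M0+M1)/6=85/24
seg 1: a=3, c=M1/2=-13/8, d=(M2−M1)/(6·3)=13/72, b=Δ1−h1·(2M1+M2)/6=23/12
t_q=7/4 → seg 1, τ=3/4; S=3+23/12·τ+-13/8·τ²+13/72·τ³=1843/512

  seg 0: a=0 b=85/24 c=0 d=-13/24
  seg 1: a=3 b=23/12 c=-13/8 d=13/72
S(7/4) = 1843/512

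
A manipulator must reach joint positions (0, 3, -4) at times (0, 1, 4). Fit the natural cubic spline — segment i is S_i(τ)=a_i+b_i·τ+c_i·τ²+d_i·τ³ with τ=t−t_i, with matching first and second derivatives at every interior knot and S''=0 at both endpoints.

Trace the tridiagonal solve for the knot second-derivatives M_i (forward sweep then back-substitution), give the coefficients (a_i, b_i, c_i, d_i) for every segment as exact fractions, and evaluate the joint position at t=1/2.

  seg 0: a=0 b=11/3 c=0 d=-2/3
  seg 1: a=3 b=5/3 c=-2 d=2/9
S(1/2) = 7/4

Δ: Δ0=3, Δ1=-7/3
row 1: diag=8, rhs=-32; c'=3/8, d'=-4
back: M1=-4
M: M0=0, M1=-4, M2=0
seg 0: a=0, c=M0/2=0, d=(M1−M0)/(6·1)=-2/3, b=Δ0−h0·(2M0+M1)/6=11/3
seg 1: a=3, c=M1/2=-2, d=(M2−M1)/(6·3)=2/9, b=Δ1−h1·(2M1+M2)/6=5/3
t_q=1/2 → seg 0, τ=1/2; S=0+11/3·τ+0·τ²+-2/3·τ³=7/4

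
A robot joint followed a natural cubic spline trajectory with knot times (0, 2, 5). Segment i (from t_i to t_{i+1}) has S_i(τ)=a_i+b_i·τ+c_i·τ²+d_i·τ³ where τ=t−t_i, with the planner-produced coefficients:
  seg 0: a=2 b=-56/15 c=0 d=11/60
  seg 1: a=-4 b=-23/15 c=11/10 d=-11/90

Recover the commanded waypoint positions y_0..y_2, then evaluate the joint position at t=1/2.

y_0 = S_0(0) = a_0 = 2
y_1 = S_1(0) = a_1 = -4
y_2 = S_1(3) = -2
t_q=1/2 is in segment 0 (τ=1/2); S_0(τ)=5/32

y_0=2 y_1=-4 y_2=-2
S(1/2) = 5/32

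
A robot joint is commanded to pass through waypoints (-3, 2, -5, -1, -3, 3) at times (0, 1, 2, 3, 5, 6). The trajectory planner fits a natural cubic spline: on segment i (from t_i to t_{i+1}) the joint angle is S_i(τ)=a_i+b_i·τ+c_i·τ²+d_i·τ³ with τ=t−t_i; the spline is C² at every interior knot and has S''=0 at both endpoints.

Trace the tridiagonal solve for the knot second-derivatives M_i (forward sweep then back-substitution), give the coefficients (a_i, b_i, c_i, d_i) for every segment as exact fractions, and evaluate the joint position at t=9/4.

Δ: Δ0=5, Δ1=-7, Δ2=4, Δ3=-1, Δ4=6
row 1: diag=4, rhs=-72; c'=1/4, d'=-18
row 2: denom=4−1·1/4=15/4; d'=(66−1·-18)/(15/4)=112/5
row 3: denom=6−1·4/15=86/15; d'=(-30−1·112/5)/(86/15)=-393/43
row 4: denom=6−2·15/43=228/43; d'=(42−2·-393/43)/(228/43)=216/19
back: M4=216/19
back: M3=-393/43−15/43·216/19=-249/19
back: M2=112/5−4/15·-249/19=492/19
back: M1=-18−1/4·492/19=-465/19
M: M0=0, M1=-465/19, M2=492/19, M3=-249/19, M4=216/19, M5=0
seg 0: a=-3, c=M0/2=0, d=(M1−M0)/(6·1)=-155/38, b=Δ0−h0·(2M0+M1)/6=345/38
seg 1: a=2, c=M1/2=-465/38, d=(M2−M1)/(6·1)=319/38, b=Δ1−h1·(2M1+M2)/6=-60/19
seg 2: a=-5, c=M2/2=246/19, d=(M3−M2)/(6·1)=-13/2, b=Δ2−h2·(2M2+M3)/6=-93/38
seg 3: a=-1, c=M3/2=-249/38, d=(M4−M3)/(6·2)=155/76, b=Δ3−h3·(2M3+M4)/6=75/19
seg 4: a=-3, c=M4/2=108/19, d=(M5−M4)/(6·1)=-36/19, b=Δ4−h4·(2M4+M5)/6=42/19
t_q=9/4 → seg 2, τ=1/4; S=-5+-93/38·τ+246/19·τ²+-13/2·τ³=-11927/2432

  seg 0: a=-3 b=345/38 c=0 d=-155/38
  seg 1: a=2 b=-60/19 c=-465/38 d=319/38
  seg 2: a=-5 b=-93/38 c=246/19 d=-13/2
  seg 3: a=-1 b=75/19 c=-249/38 d=155/76
  seg 4: a=-3 b=42/19 c=108/19 d=-36/19
S(9/4) = -11927/2432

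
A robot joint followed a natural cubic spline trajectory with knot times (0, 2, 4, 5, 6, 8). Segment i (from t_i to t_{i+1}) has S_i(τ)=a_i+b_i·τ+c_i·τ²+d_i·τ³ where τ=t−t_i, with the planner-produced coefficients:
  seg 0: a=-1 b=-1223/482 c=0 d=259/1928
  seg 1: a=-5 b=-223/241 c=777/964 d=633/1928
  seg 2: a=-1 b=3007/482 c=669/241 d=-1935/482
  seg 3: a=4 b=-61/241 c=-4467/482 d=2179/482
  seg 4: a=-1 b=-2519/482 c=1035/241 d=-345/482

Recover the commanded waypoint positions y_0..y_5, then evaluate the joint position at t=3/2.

y_0 = S_0(0) = a_0 = -1
y_1 = S_1(0) = a_1 = -5
y_2 = S_2(0) = a_2 = -1
y_3 = S_3(0) = a_3 = 4
y_4 = S_4(0) = a_4 = -1
y_5 = S_4(2) = 0
t_q=3/2 is in segment 0 (τ=3/2); S_0(τ)=-67135/15424

y_0=-1 y_1=-5 y_2=-1 y_3=4 y_4=-1 y_5=0
S(3/2) = -67135/15424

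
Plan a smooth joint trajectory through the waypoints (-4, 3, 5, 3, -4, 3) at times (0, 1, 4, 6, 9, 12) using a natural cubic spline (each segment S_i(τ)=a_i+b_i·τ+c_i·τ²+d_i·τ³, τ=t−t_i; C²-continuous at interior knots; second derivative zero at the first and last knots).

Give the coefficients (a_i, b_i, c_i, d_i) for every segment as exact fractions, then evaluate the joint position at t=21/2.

  seg 0: a=-4 b=19610/2499 c=0 d=-2117/2499
  seg 1: a=3 b=13259/2499 c=-2117/833 d=7460/22491
  seg 2: a=5 b=-2467/2499 c=1109/2499 d=-375/1666
  seg 3: a=3 b=-683/357 c=-2266/2499 d=1916/7497
  seg 4: a=-4 b=-1133/2499 c=3482/2499 d=-3482/22491
S(21/2) = -6889/3332

Δ: Δ0=7, Δ1=2/3, Δ2=-1, Δ3=-7/3, Δ4=7/3
row 1: diag=8, rhs=-38; c'=3/8, d'=-19/4
row 2: denom=10−3·3/8=71/8; d'=(-10−3·-19/4)/(71/8)=34/71
row 3: denom=10−2·16/71=678/71; d'=(-8−2·34/71)/(678/71)=-106/113
row 4: denom=12−3·71/226=2499/226; d'=(28−3·-106/113)/(2499/226)=6964/2499
back: M4=6964/2499
back: M3=-106/113−71/226·6964/2499=-4532/2499
back: M2=34/71−16/71·-4532/2499=2218/2499
back: M1=-19/4−3/8·2218/2499=-4234/833
M: M0=0, M1=-4234/833, M2=2218/2499, M3=-4532/2499, M4=6964/2499, M5=0
seg 0: a=-4, c=M0/2=0, d=(M1−M0)/(6·1)=-2117/2499, b=Δ0−h0·(2M0+M1)/6=19610/2499
seg 1: a=3, c=M1/2=-2117/833, d=(M2−M1)/(6·3)=7460/22491, b=Δ1−h1·(2M1+M2)/6=13259/2499
seg 2: a=5, c=M2/2=1109/2499, d=(M3−M2)/(6·2)=-375/1666, b=Δ2−h2·(2M2+M3)/6=-2467/2499
seg 3: a=3, c=M3/2=-2266/2499, d=(M4−M3)/(6·3)=1916/7497, b=Δ3−h3·(2M3+M4)/6=-683/357
seg 4: a=-4, c=M4/2=3482/2499, d=(M5−M4)/(6·3)=-3482/22491, b=Δ4−h4·(2M4+M5)/6=-1133/2499
t_q=21/2 → seg 4, τ=3/2; S=-4+-1133/2499·τ+3482/2499·τ²+-3482/22491·τ³=-6889/3332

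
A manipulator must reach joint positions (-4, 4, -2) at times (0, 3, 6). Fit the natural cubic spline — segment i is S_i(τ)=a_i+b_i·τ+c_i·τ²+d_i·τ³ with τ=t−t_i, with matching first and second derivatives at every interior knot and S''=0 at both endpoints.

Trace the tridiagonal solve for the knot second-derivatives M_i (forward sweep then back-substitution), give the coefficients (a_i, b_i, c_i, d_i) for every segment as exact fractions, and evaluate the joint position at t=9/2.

  seg 0: a=-4 b=23/6 c=0 d=-7/54
  seg 1: a=4 b=1/3 c=-7/6 d=7/54
S(9/2) = 37/16

Δ: Δ0=8/3, Δ1=-2
row 1: diag=12, rhs=-28; c'=1/4, d'=-7/3
back: M1=-7/3
M: M0=0, M1=-7/3, M2=0
seg 0: a=-4, c=M0/2=0, d=(M1−M0)/(6·3)=-7/54, b=Δ0−h0·(2M0+M1)/6=23/6
seg 1: a=4, c=M1/2=-7/6, d=(M2−M1)/(6·3)=7/54, b=Δ1−h1·(2M1+M2)/6=1/3
t_q=9/2 → seg 1, τ=3/2; S=4+1/3·τ+-7/6·τ²+7/54·τ³=37/16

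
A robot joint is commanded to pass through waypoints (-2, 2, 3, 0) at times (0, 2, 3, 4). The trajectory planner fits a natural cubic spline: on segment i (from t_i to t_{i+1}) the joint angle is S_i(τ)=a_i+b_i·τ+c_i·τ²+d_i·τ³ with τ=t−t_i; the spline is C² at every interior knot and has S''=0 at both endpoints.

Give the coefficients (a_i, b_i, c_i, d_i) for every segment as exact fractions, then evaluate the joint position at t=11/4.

Δ: Δ0=2, Δ1=1, Δ2=-3
row 1: diag=6, rhs=-6; c'=1/6, d'=-1
row 2: denom=4−1·1/6=23/6; d'=(-24−1·-1)/(23/6)=-6
back: M2=-6
back: M1=-1−1/6·-6=0
M: M0=0, M1=0, M2=-6, M3=0
seg 0: a=-2, c=M0/2=0, d=(M1−M0)/(6·2)=0, b=Δ0−h0·(2M0+M1)/6=2
seg 1: a=2, c=M1/2=0, d=(M2−M1)/(6·1)=-1, b=Δ1−h1·(2M1+M2)/6=2
seg 2: a=3, c=M2/2=-3, d=(M3−M2)/(6·1)=1, b=Δ2−h2·(2M2+M3)/6=-1
t_q=11/4 → seg 1, τ=3/4; S=2+2·τ+0·τ²+-1·τ³=197/64

  seg 0: a=-2 b=2 c=0 d=0
  seg 1: a=2 b=2 c=0 d=-1
  seg 2: a=3 b=-1 c=-3 d=1
S(11/4) = 197/64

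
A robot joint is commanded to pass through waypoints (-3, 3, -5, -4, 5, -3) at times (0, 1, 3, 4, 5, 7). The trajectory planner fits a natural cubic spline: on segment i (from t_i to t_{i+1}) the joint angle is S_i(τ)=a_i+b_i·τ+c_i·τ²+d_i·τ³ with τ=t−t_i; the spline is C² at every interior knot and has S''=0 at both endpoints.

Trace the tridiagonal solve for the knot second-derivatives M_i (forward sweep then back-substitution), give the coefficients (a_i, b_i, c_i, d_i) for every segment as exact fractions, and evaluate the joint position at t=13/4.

Δ: Δ0=6, Δ1=-4, Δ2=1, Δ3=9, Δ4=-4
row 1: diag=6, rhs=-60; c'=1/3, d'=-10
row 2: denom=6−2·1/3=16/3; d'=(30−2·-10)/(16/3)=75/8
row 3: denom=4−1·3/16=61/16; d'=(48−1·75/8)/(61/16)=618/61
row 4: denom=6−1·16/61=350/61; d'=(-78−1·618/61)/(350/61)=-384/25
back: M4=-384/25
back: M3=618/61−16/61·-384/25=354/25
back: M2=75/8−3/16·354/25=168/25
back: M1=-10−1/3·168/25=-306/25
M: M0=0, M1=-306/25, M2=168/25, M3=354/25, M4=-384/25, M5=0
seg 0: a=-3, c=M0/2=0, d=(M1−M0)/(6·1)=-51/25, b=Δ0−h0·(2M0+M1)/6=201/25
seg 1: a=3, c=M1/2=-153/25, d=(M2−M1)/(6·2)=79/50, b=Δ1−h1·(2M1+M2)/6=48/25
seg 2: a=-5, c=M2/2=84/25, d=(M3−M2)/(6·1)=31/25, b=Δ2−h2·(2M2+M3)/6=-18/5
seg 3: a=-4, c=M3/2=177/25, d=(M4−M3)/(6·1)=-123/25, b=Δ3−h3·(2M3+M4)/6=171/25
seg 4: a=5, c=M4/2=-192/25, d=(M5−M4)/(6·2)=32/25, b=Δ4−h4·(2M4+M5)/6=156/25
t_q=13/4 → seg 2, τ=1/4; S=-5+-18/5·τ+84/25·τ²+31/25·τ³=-9073/1600

  seg 0: a=-3 b=201/25 c=0 d=-51/25
  seg 1: a=3 b=48/25 c=-153/25 d=79/50
  seg 2: a=-5 b=-18/5 c=84/25 d=31/25
  seg 3: a=-4 b=171/25 c=177/25 d=-123/25
  seg 4: a=5 b=156/25 c=-192/25 d=32/25
S(13/4) = -9073/1600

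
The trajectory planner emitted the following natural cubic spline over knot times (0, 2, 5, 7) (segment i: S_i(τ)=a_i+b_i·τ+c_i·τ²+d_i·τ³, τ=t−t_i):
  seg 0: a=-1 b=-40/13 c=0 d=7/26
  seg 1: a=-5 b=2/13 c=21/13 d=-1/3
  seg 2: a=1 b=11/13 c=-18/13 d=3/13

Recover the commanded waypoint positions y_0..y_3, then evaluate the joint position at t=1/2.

y_0 = S_0(0) = a_0 = -1
y_1 = S_1(0) = a_1 = -5
y_2 = S_2(0) = a_2 = 1
y_3 = S_2(2) = -1
t_q=1/2 is in segment 0 (τ=1/2); S_0(τ)=-521/208

y_0=-1 y_1=-5 y_2=1 y_3=-1
S(1/2) = -521/208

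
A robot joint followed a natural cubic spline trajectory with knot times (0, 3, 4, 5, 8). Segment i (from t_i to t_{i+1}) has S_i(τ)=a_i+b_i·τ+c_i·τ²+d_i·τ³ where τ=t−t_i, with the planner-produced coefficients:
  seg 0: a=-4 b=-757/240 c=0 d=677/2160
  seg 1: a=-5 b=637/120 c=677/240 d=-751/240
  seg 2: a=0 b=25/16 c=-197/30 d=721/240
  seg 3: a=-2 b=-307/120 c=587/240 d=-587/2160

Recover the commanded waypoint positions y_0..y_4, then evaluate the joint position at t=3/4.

y_0=-4 y_1=-5 y_2=0 y_3=-2 y_4=5
S(3/4) = -6383/1024

y_0 = S_0(0) = a_0 = -4
y_1 = S_1(0) = a_1 = -5
y_2 = S_2(0) = a_2 = 0
y_3 = S_3(0) = a_3 = -2
y_4 = S_3(3) = 5
t_q=3/4 is in segment 0 (τ=3/4); S_0(τ)=-6383/1024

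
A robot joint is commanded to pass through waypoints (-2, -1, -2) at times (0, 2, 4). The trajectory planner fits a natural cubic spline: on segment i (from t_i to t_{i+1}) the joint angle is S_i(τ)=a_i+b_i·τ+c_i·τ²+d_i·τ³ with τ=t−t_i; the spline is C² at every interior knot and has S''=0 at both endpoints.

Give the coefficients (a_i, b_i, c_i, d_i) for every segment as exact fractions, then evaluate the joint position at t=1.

  seg 0: a=-2 b=3/4 c=0 d=-1/16
  seg 1: a=-1 b=0 c=-3/8 d=1/16
S(1) = -21/16

Δ: Δ0=1/2, Δ1=-1/2
row 1: diag=8, rhs=-6; c'=1/4, d'=-3/4
back: M1=-3/4
M: M0=0, M1=-3/4, M2=0
seg 0: a=-2, c=M0/2=0, d=(M1−M0)/(6·2)=-1/16, b=Δ0−h0·(2M0+M1)/6=3/4
seg 1: a=-1, c=M1/2=-3/8, d=(M2−M1)/(6·2)=1/16, b=Δ1−h1·(2M1+M2)/6=0
t_q=1 → seg 0, τ=1; S=-2+3/4·τ+0·τ²+-1/16·τ³=-21/16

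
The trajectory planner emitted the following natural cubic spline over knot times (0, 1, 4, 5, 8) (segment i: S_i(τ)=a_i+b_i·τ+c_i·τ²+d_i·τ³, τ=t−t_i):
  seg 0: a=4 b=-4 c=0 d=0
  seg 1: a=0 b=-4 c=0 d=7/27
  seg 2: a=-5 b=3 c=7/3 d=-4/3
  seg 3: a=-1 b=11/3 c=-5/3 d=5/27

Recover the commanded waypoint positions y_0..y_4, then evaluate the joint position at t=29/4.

y_0=4 y_1=0 y_2=-5 y_3=-1 y_4=0
S(29/4) = 59/64

y_0 = S_0(0) = a_0 = 4
y_1 = S_1(0) = a_1 = 0
y_2 = S_2(0) = a_2 = -5
y_3 = S_3(0) = a_3 = -1
y_4 = S_3(3) = 0
t_q=29/4 is in segment 3 (τ=9/4); S_3(τ)=59/64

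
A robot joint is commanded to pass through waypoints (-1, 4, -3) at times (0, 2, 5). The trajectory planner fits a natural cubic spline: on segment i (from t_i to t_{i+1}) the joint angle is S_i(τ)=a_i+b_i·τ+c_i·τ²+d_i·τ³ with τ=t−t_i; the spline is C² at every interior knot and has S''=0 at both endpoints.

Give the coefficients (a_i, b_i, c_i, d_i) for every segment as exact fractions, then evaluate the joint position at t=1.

Δ: Δ0=5/2, Δ1=-7/3
row 1: diag=10, rhs=-29; c'=3/10, d'=-29/10
back: M1=-29/10
M: M0=0, M1=-29/10, M2=0
seg 0: a=-1, c=M0/2=0, d=(M1−M0)/(6·2)=-29/120, b=Δ0−h0·(2M0+M1)/6=52/15
seg 1: a=4, c=M1/2=-29/20, d=(M2−M1)/(6·3)=29/180, b=Δ1−h1·(2M1+M2)/6=17/30
t_q=1 → seg 0, τ=1; S=-1+52/15·τ+0·τ²+-29/120·τ³=89/40

  seg 0: a=-1 b=52/15 c=0 d=-29/120
  seg 1: a=4 b=17/30 c=-29/20 d=29/180
S(1) = 89/40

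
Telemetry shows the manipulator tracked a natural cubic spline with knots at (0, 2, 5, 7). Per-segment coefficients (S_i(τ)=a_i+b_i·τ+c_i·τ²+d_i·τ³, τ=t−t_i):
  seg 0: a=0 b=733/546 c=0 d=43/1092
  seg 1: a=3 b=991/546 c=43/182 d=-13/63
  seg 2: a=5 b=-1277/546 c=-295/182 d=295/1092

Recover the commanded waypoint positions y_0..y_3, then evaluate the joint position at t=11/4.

y_0 = S_0(0) = a_0 = 0
y_1 = S_1(0) = a_1 = 3
y_2 = S_2(0) = a_2 = 5
y_3 = S_2(2) = -4
t_q=11/4 is in segment 1 (τ=3/4); S_1(τ)=25667/5824

y_0=0 y_1=3 y_2=5 y_3=-4
S(11/4) = 25667/5824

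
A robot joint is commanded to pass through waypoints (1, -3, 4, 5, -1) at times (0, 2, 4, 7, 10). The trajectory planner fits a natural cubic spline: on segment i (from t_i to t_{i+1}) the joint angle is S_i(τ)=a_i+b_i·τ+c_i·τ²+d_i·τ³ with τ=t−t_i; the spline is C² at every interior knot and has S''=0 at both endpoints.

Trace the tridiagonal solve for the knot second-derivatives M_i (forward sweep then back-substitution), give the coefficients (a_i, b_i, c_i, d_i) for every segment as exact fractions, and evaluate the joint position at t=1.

  seg 0: a=1 b=-605/168 c=0 d=269/672
  seg 1: a=-3 b=101/84 c=269/112 d=-421/672
  seg 2: a=4 b=79/24 c=-19/14 d=187/1512
  seg 3: a=5 b=-127/84 c=-41/168 d=41/1512
S(1) = -493/224

Δ: Δ0=-2, Δ1=7/2, Δ2=1/3, Δ3=-2
row 1: diag=8, rhs=33; c'=1/4, d'=33/8
row 2: denom=10−2·1/4=19/2; d'=(-19−2·33/8)/(19/2)=-109/38
row 3: denom=12−3·6/19=210/19; d'=(-14−3·-109/38)/(210/19)=-41/84
back: M3=-41/84
back: M2=-109/38−6/19·-41/84=-19/7
back: M1=33/8−1/4·-19/7=269/56
M: M0=0, M1=269/56, M2=-19/7, M3=-41/84, M4=0
seg 0: a=1, c=M0/2=0, d=(M1−M0)/(6·2)=269/672, b=Δ0−h0·(2M0+M1)/6=-605/168
seg 1: a=-3, c=M1/2=269/112, d=(M2−M1)/(6·2)=-421/672, b=Δ1−h1·(2M1+M2)/6=101/84
seg 2: a=4, c=M2/2=-19/14, d=(M3−M2)/(6·3)=187/1512, b=Δ2−h2·(2M2+M3)/6=79/24
seg 3: a=5, c=M3/2=-41/168, d=(M4−M3)/(6·3)=41/1512, b=Δ3−h3·(2M3+M4)/6=-127/84
t_q=1 → seg 0, τ=1; S=1+-605/168·τ+0·τ²+269/672·τ³=-493/224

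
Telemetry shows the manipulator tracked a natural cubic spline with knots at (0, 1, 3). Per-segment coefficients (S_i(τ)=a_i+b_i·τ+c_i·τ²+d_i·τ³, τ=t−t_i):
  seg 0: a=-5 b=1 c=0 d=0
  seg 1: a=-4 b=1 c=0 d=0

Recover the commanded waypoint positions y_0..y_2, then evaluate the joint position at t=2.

y_0 = S_0(0) = a_0 = -5
y_1 = S_1(0) = a_1 = -4
y_2 = S_1(2) = -2
t_q=2 is in segment 1 (τ=1); S_1(τ)=-3

y_0=-5 y_1=-4 y_2=-2
S(2) = -3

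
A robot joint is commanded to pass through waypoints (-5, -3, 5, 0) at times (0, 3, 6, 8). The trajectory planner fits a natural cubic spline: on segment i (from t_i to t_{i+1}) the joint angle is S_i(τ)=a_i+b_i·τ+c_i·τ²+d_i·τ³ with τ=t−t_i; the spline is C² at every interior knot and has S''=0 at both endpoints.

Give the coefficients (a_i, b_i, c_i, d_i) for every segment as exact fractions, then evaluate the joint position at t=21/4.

  seg 0: a=-5 b=-65/222 c=0 d=71/666
  seg 1: a=-3 b=287/111 c=71/74 d=-23/74
  seg 2: a=5 b=-11/222 c=-68/37 d=34/111
S(21/4) = 19581/4736

Δ: Δ0=2/3, Δ1=8/3, Δ2=-5/2
row 1: diag=12, rhs=12; c'=1/4, d'=1
row 2: denom=10−3·1/4=37/4; d'=(-31−3·1)/(37/4)=-136/37
back: M2=-136/37
back: M1=1−1/4·-136/37=71/37
M: M0=0, M1=71/37, M2=-136/37, M3=0
seg 0: a=-5, c=M0/2=0, d=(M1−M0)/(6·3)=71/666, b=Δ0−h0·(2M0+M1)/6=-65/222
seg 1: a=-3, c=M1/2=71/74, d=(M2−M1)/(6·3)=-23/74, b=Δ1−h1·(2M1+M2)/6=287/111
seg 2: a=5, c=M2/2=-68/37, d=(M3−M2)/(6·2)=34/111, b=Δ2−h2·(2M2+M3)/6=-11/222
t_q=21/4 → seg 1, τ=9/4; S=-3+287/111·τ+71/74·τ²+-23/74·τ³=19581/4736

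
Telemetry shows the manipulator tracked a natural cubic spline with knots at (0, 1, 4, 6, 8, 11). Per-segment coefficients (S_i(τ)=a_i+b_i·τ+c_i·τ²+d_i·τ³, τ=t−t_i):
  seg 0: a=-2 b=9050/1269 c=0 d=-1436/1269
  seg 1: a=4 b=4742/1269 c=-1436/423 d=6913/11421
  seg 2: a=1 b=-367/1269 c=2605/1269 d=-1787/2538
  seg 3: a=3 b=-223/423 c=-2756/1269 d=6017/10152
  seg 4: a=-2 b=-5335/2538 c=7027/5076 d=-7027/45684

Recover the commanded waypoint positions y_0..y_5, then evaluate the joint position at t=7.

y_0 = S_0(0) = a_0 = -2
y_1 = S_1(0) = a_1 = 4
y_2 = S_2(0) = a_2 = 1
y_3 = S_3(0) = a_3 = 3
y_4 = S_4(0) = a_4 = -2
y_5 = S_4(3) = 0
t_q=7 is in segment 3 (τ=1); S_3(τ)=9073/10152

y_0=-2 y_1=4 y_2=1 y_3=3 y_4=-2 y_5=0
S(7) = 9073/10152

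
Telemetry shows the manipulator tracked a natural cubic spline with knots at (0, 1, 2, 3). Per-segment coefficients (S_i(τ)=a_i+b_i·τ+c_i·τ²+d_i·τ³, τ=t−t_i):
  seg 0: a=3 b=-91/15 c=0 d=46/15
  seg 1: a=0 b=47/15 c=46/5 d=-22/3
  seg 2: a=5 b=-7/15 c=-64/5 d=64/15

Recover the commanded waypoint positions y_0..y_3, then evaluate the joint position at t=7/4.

y_0=3 y_1=0 y_2=5 y_3=-4
S(7/4) = 709/160

y_0 = S_0(0) = a_0 = 3
y_1 = S_1(0) = a_1 = 0
y_2 = S_2(0) = a_2 = 5
y_3 = S_2(1) = -4
t_q=7/4 is in segment 1 (τ=3/4); S_1(τ)=709/160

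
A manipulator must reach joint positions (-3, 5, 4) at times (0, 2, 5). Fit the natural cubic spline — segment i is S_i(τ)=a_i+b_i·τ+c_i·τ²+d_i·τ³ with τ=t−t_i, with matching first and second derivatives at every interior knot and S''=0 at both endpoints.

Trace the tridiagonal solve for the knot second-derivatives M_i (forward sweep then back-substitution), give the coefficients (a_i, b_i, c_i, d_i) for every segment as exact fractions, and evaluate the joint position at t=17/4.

Δ: Δ0=4, Δ1=-1/3
row 1: diag=10, rhs=-26; c'=3/10, d'=-13/5
back: M1=-13/5
M: M0=0, M1=-13/5, M2=0
seg 0: a=-3, c=M0/2=0, d=(M1−M0)/(6·2)=-13/60, b=Δ0−h0·(2M0+M1)/6=73/15
seg 1: a=5, c=M1/2=-13/10, d=(M2−M1)/(6·3)=13/90, b=Δ1−h1·(2M1+M2)/6=34/15
t_q=17/4 → seg 1, τ=9/4; S=5+34/15·τ+-13/10·τ²+13/90·τ³=661/128

  seg 0: a=-3 b=73/15 c=0 d=-13/60
  seg 1: a=5 b=34/15 c=-13/10 d=13/90
S(17/4) = 661/128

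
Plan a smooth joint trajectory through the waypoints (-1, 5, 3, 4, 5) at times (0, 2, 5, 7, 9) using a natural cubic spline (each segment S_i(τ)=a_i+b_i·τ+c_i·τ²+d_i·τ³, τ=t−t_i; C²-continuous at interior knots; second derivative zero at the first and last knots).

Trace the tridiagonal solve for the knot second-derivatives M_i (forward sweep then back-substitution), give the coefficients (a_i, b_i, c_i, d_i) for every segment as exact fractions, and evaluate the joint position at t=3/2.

  seg 0: a=-1 b=502/129 c=0 d=-115/516
  seg 1: a=5 b=157/129 c=-115/86 d=61/258
  seg 2: a=3 b=-109/258 c=34/43 d=-85/516
  seg 3: a=4 b=197/258 c=-17/86 d=17/516
S(3/2) = 5621/1376

Δ: Δ0=3, Δ1=-2/3, Δ2=1/2, Δ3=1/2
row 1: diag=10, rhs=-22; c'=3/10, d'=-11/5
row 2: denom=10−3·3/10=91/10; d'=(7−3·-11/5)/(91/10)=136/91
row 3: denom=8−2·20/91=688/91; d'=(0−2·136/91)/(688/91)=-17/43
back: M3=-17/43
back: M2=136/91−20/91·-17/43=68/43
back: M1=-11/5−3/10·68/43=-115/43
M: M0=0, M1=-115/43, M2=68/43, M3=-17/43, M4=0
seg 0: a=-1, c=M0/2=0, d=(M1−M0)/(6·2)=-115/516, b=Δ0−h0·(2M0+M1)/6=502/129
seg 1: a=5, c=M1/2=-115/86, d=(M2−M1)/(6·3)=61/258, b=Δ1−h1·(2M1+M2)/6=157/129
seg 2: a=3, c=M2/2=34/43, d=(M3−M2)/(6·2)=-85/516, b=Δ2−h2·(2M2+M3)/6=-109/258
seg 3: a=4, c=M3/2=-17/86, d=(M4−M3)/(6·2)=17/516, b=Δ3−h3·(2M3+M4)/6=197/258
t_q=3/2 → seg 0, τ=3/2; S=-1+502/129·τ+0·τ²+-115/516·τ³=5621/1376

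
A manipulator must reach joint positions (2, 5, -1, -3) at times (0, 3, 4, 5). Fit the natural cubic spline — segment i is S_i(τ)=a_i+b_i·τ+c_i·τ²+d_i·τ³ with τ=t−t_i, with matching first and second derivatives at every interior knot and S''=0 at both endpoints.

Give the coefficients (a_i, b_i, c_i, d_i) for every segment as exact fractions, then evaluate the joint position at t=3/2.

Δ: Δ0=1, Δ1=-6, Δ2=-2
row 1: diag=8, rhs=-42; c'=1/8, d'=-21/4
row 2: denom=4−1·1/8=31/8; d'=(24−1·-21/4)/(31/8)=234/31
back: M2=234/31
back: M1=-21/4−1/8·234/31=-192/31
M: M0=0, M1=-192/31, M2=234/31, M3=0
seg 0: a=2, c=M0/2=0, d=(M1−M0)/(6·3)=-32/93, b=Δ0−h0·(2M0+M1)/6=127/31
seg 1: a=5, c=M1/2=-96/31, d=(M2−M1)/(6·1)=71/31, b=Δ1−h1·(2M1+M2)/6=-161/31
seg 2: a=-1, c=M2/2=117/31, d=(M3−M2)/(6·1)=-39/31, b=Δ2−h2·(2M2+M3)/6=-140/31
t_q=3/2 → seg 0, τ=3/2; S=2+127/31·τ+0·τ²+-32/93·τ³=433/62

  seg 0: a=2 b=127/31 c=0 d=-32/93
  seg 1: a=5 b=-161/31 c=-96/31 d=71/31
  seg 2: a=-1 b=-140/31 c=117/31 d=-39/31
S(3/2) = 433/62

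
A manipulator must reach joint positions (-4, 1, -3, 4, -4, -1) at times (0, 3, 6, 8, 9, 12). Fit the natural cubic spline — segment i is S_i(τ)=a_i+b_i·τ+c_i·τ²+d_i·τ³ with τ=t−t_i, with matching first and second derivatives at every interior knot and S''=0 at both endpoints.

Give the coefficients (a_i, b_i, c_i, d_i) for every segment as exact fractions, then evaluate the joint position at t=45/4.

  seg 0: a=-4 b=10573/3222 c=0 d=-5203/28998
  seg 1: a=1 b=-2518/1611 c=-5203/3222 d=16349/28998
  seg 2: a=-3 b=12793/3222 c=5573/1611 d=-992/537
  seg 3: a=4 b=-14047/3222 c=-12283/1611 d=4279/1074
  seg 4: a=-4 b=-12334/1611 c=13945/3222 d=-13945/28998
S(45/4) = -109821/22912

Δ: Δ0=5/3, Δ1=-4/3, Δ2=7/2, Δ3=-8, Δ4=1
row 1: diag=12, rhs=-18; c'=1/4, d'=-3/2
row 2: denom=10−3·1/4=37/4; d'=(29−3·-3/2)/(37/4)=134/37
row 3: denom=6−2·8/37=206/37; d'=(-69−2·134/37)/(206/37)=-2821/206
row 4: denom=8−1·37/206=1611/206; d'=(54−1·-2821/206)/(1611/206)=13945/1611
back: M4=13945/1611
back: M3=-2821/206−37/206·13945/1611=-24566/1611
back: M2=134/37−8/37·-24566/1611=11146/1611
back: M1=-3/2−1/4·11146/1611=-5203/1611
M: M0=0, M1=-5203/1611, M2=11146/1611, M3=-24566/1611, M4=13945/1611, M5=0
seg 0: a=-4, c=M0/2=0, d=(M1−M0)/(6·3)=-5203/28998, b=Δ0−h0·(2M0+M1)/6=10573/3222
seg 1: a=1, c=M1/2=-5203/3222, d=(M2−M1)/(6·3)=16349/28998, b=Δ1−h1·(2M1+M2)/6=-2518/1611
seg 2: a=-3, c=M2/2=5573/1611, d=(M3−M2)/(6·2)=-992/537, b=Δ2−h2·(2M2+M3)/6=12793/3222
seg 3: a=4, c=M3/2=-12283/1611, d=(M4−M3)/(6·1)=4279/1074, b=Δ3−h3·(2M3+M4)/6=-14047/3222
seg 4: a=-4, c=M4/2=13945/3222, d=(M5−M4)/(6·3)=-13945/28998, b=Δ4−h4·(2M4+M5)/6=-12334/1611
t_q=45/4 → seg 4, τ=9/4; S=-4+-12334/1611·τ+13945/3222·τ²+-13945/28998·τ³=-109821/22912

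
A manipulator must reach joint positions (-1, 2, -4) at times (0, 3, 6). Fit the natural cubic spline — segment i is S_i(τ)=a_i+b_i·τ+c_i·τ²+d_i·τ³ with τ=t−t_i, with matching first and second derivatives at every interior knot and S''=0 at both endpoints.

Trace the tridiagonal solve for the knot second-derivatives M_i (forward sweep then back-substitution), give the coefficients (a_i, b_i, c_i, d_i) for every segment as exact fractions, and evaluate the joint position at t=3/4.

  seg 0: a=-1 b=7/4 c=0 d=-1/12
  seg 1: a=2 b=-1/2 c=-3/4 d=1/12
S(3/4) = 71/256

Δ: Δ0=1, Δ1=-2
row 1: diag=12, rhs=-18; c'=1/4, d'=-3/2
back: M1=-3/2
M: M0=0, M1=-3/2, M2=0
seg 0: a=-1, c=M0/2=0, d=(M1−M0)/(6·3)=-1/12, b=Δ0−h0·(2M0+M1)/6=7/4
seg 1: a=2, c=M1/2=-3/4, d=(M2−M1)/(6·3)=1/12, b=Δ1−h1·(2M1+M2)/6=-1/2
t_q=3/4 → seg 0, τ=3/4; S=-1+7/4·τ+0·τ²+-1/12·τ³=71/256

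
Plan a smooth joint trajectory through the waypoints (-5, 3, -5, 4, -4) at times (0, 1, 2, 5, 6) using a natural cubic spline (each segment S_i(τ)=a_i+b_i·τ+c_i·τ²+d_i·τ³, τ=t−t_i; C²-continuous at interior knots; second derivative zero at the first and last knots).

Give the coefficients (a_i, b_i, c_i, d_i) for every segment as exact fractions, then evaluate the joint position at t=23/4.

Δ: Δ0=8, Δ1=-8, Δ2=3, Δ3=-8
row 1: diag=4, rhs=-96; c'=1/4, d'=-24
row 2: denom=8−1·1/4=31/4; d'=(66−1·-24)/(31/4)=360/31
row 3: denom=8−3·12/31=212/31; d'=(-66−3·360/31)/(212/31)=-1563/106
back: M3=-1563/106
back: M2=360/31−12/31·-1563/106=918/53
back: M1=-24−1/4·918/53=-3003/106
M: M0=0, M1=-3003/106, M2=918/53, M3=-1563/106, M4=0
seg 0: a=-5, c=M0/2=0, d=(M1−M0)/(6·1)=-1001/212, b=Δ0−h0·(2M0+M1)/6=2697/212
seg 1: a=3, c=M1/2=-3003/212, d=(M2−M1)/(6·1)=1613/212, b=Δ1−h1·(2M1+M2)/6=-153/106
seg 2: a=-5, c=M2/2=459/53, d=(M3−M2)/(6·3)=-1133/636, b=Δ2−h2·(2M2+M3)/6=-1473/212
seg 3: a=4, c=M3/2=-1563/212, d=(M4−M3)/(6·1)=521/212, b=Δ3−h3·(2M3+M4)/6=-327/106
t_q=23/4 → seg 3, τ=3/4; S=4+-327/106·τ+-1563/212·τ²+521/212·τ³=-19321/13568

  seg 0: a=-5 b=2697/212 c=0 d=-1001/212
  seg 1: a=3 b=-153/106 c=-3003/212 d=1613/212
  seg 2: a=-5 b=-1473/212 c=459/53 d=-1133/636
  seg 3: a=4 b=-327/106 c=-1563/212 d=521/212
S(23/4) = -19321/13568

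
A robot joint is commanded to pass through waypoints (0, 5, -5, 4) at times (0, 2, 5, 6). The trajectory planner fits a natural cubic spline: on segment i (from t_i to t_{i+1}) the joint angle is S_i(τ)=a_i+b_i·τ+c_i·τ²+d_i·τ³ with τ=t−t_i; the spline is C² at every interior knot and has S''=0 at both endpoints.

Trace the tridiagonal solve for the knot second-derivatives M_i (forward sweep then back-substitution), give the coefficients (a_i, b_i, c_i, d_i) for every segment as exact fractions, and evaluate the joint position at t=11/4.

  seg 0: a=0 b=2069/426 c=0 d=-251/426
  seg 1: a=5 b=-943/426 c=-251/71 d=449/426
  seg 2: a=-5 b=1072/213 c=845/142 d=-845/426
S(11/4) = 16321/9088

Δ: Δ0=5/2, Δ1=-10/3, Δ2=9
row 1: diag=10, rhs=-35; c'=3/10, d'=-7/2
row 2: denom=8−3·3/10=71/10; d'=(74−3·-7/2)/(71/10)=845/71
back: M2=845/71
back: M1=-7/2−3/10·845/71=-502/71
M: M0=0, M1=-502/71, M2=845/71, M3=0
seg 0: a=0, c=M0/2=0, d=(M1−M0)/(6·2)=-251/426, b=Δ0−h0·(2M0+M1)/6=2069/426
seg 1: a=5, c=M1/2=-251/71, d=(M2−M1)/(6·3)=449/426, b=Δ1−h1·(2M1+M2)/6=-943/426
seg 2: a=-5, c=M2/2=845/142, d=(M3−M2)/(6·1)=-845/426, b=Δ2−h2·(2M2+M3)/6=1072/213
t_q=11/4 → seg 1, τ=3/4; S=5+-943/426·τ+-251/71·τ²+449/426·τ³=16321/9088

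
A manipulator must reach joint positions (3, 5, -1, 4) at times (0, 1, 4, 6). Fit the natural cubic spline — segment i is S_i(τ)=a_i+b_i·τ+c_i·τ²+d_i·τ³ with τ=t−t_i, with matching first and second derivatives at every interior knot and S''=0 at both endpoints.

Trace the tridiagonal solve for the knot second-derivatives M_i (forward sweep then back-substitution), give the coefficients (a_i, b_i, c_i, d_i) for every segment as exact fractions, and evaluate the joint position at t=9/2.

  seg 0: a=3 b=391/142 c=0 d=-107/142
  seg 1: a=5 b=35/71 c=-321/142 d=203/426
  seg 2: a=-1 b=-29/142 c=144/71 d=-24/71
S(9/2) = -181/284

Δ: Δ0=2, Δ1=-2, Δ2=5/2
row 1: diag=8, rhs=-24; c'=3/8, d'=-3
row 2: denom=10−3·3/8=71/8; d'=(27−3·-3)/(71/8)=288/71
back: M2=288/71
back: M1=-3−3/8·288/71=-321/71
M: M0=0, M1=-321/71, M2=288/71, M3=0
seg 0: a=3, c=M0/2=0, d=(M1−M0)/(6·1)=-107/142, b=Δ0−h0·(2M0+M1)/6=391/142
seg 1: a=5, c=M1/2=-321/142, d=(M2−M1)/(6·3)=203/426, b=Δ1−h1·(2M1+M2)/6=35/71
seg 2: a=-1, c=M2/2=144/71, d=(M3−M2)/(6·2)=-24/71, b=Δ2−h2·(2M2+M3)/6=-29/142
t_q=9/2 → seg 2, τ=1/2; S=-1+-29/142·τ+144/71·τ²+-24/71·τ³=-181/284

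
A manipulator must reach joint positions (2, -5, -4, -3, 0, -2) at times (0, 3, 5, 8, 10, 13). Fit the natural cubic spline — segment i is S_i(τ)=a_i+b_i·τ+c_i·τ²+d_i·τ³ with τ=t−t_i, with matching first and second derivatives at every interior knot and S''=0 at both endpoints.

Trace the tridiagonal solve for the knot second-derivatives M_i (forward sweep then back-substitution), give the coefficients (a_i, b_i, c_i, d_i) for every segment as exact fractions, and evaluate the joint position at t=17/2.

Δ: Δ0=-7/3, Δ1=1/2, Δ2=1/3, Δ3=3/2, Δ4=-2/3
row 1: diag=10, rhs=17; c'=1/5, d'=17/10
row 2: denom=10−2·1/5=48/5; d'=(-1−2·17/10)/(48/5)=-11/24
row 3: denom=10−3·5/16=145/16; d'=(7−3·-11/24)/(145/16)=134/145
row 4: denom=10−2·32/145=1386/145; d'=(-13−2·134/145)/(1386/145)=-2153/1386
back: M4=-2153/1386
back: M3=134/145−32/145·-2153/1386=878/693
back: M2=-11/24−5/16·878/693=-592/693
back: M1=17/10−1/5·-592/693=2593/1386
M: M0=0, M1=2593/1386, M2=-592/693, M3=878/693, M4=-2153/1386, M5=0
seg 0: a=2, c=M0/2=0, d=(M1−M0)/(6·3)=2593/24948, b=Δ0−h0·(2M0+M1)/6=-9061/2772
seg 1: a=-5, c=M1/2=2593/2772, d=(M2−M1)/(6·2)=-1259/5544, b=Δ1−h1·(2M1+M2)/6=-641/1386
seg 2: a=-4, c=M2/2=-296/693, d=(M3−M2)/(6·3)=35/297, b=Δ2−h2·(2M2+M3)/6=128/231
seg 3: a=-3, c=M3/2=439/693, d=(M4−M3)/(6·2)=-1303/5544, b=Δ3−h3·(2M3+M4)/6=271/231
seg 4: a=0, c=M4/2=-2153/2772, d=(M5−M4)/(6·3)=2153/24948, b=Δ4−h4·(2M4+M5)/6=1229/1386
t_q=17/2 → seg 3, τ=1/2; S=-3+271/231·τ+439/693·τ²+-1303/5544·τ³=-33773/14784

  seg 0: a=2 b=-9061/2772 c=0 d=2593/24948
  seg 1: a=-5 b=-641/1386 c=2593/2772 d=-1259/5544
  seg 2: a=-4 b=128/231 c=-296/693 d=35/297
  seg 3: a=-3 b=271/231 c=439/693 d=-1303/5544
  seg 4: a=0 b=1229/1386 c=-2153/2772 d=2153/24948
S(17/2) = -33773/14784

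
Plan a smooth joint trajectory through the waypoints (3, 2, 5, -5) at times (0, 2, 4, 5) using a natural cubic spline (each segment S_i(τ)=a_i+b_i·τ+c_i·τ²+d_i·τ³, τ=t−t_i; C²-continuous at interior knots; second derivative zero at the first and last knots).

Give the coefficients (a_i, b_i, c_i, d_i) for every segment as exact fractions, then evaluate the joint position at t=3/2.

Δ: Δ0=-1/2, Δ1=3/2, Δ2=-10
row 1: diag=8, rhs=12; c'=1/4, d'=3/2
row 2: denom=6−2·1/4=11/2; d'=(-69−2·3/2)/(11/2)=-144/11
back: M2=-144/11
back: M1=3/2−1/4·-144/11=105/22
M: M0=0, M1=105/22, M2=-144/11, M3=0
seg 0: a=3, c=M0/2=0, d=(M1−M0)/(6·2)=35/88, b=Δ0−h0·(2M0+M1)/6=-23/11
seg 1: a=2, c=M1/2=105/44, d=(M2−M1)/(6·2)=-131/88, b=Δ1−h1·(2M1+M2)/6=59/22
seg 2: a=5, c=M2/2=-72/11, d=(M3−M2)/(6·1)=24/11, b=Δ2−h2·(2M2+M3)/6=-62/11
t_q=3/2 → seg 0, τ=3/2; S=3+-23/11·τ+0·τ²+35/88·τ³=849/704

  seg 0: a=3 b=-23/11 c=0 d=35/88
  seg 1: a=2 b=59/22 c=105/44 d=-131/88
  seg 2: a=5 b=-62/11 c=-72/11 d=24/11
S(3/2) = 849/704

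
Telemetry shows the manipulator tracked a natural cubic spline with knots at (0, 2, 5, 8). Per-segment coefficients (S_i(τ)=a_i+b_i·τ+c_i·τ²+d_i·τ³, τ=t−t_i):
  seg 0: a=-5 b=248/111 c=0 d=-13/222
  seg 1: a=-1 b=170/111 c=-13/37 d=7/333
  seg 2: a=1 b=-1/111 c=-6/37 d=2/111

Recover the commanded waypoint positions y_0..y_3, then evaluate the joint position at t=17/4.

y_0=-5 y_1=-1 y_2=1 y_3=0
S(17/4) = 2147/2368

y_0 = S_0(0) = a_0 = -5
y_1 = S_1(0) = a_1 = -1
y_2 = S_2(0) = a_2 = 1
y_3 = S_2(3) = 0
t_q=17/4 is in segment 1 (τ=9/4); S_1(τ)=2147/2368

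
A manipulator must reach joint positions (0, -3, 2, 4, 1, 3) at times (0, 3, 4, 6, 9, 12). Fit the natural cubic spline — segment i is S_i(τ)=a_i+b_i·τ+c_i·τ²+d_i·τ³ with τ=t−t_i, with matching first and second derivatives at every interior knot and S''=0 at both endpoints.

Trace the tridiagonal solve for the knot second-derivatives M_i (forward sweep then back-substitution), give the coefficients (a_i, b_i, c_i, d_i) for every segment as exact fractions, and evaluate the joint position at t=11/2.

  seg 0: a=0 b=-5705/1611 c=0 d=4094/14499
  seg 1: a=-3 b=6577/1611 c=4094/1611 d=-872/537
  seg 2: a=2 b=6917/1611 c=-3754/1611 d=367/1074
  seg 3: a=4 b=-1493/1611 c=-451/1611 d=1235/14499
  seg 4: a=1 b=-494/1611 c=784/1611 d=-784/14499
S(11/2) = 37381/8592

Δ: Δ0=-1, Δ1=5, Δ2=1, Δ3=-1, Δ4=2/3
row 1: diag=8, rhs=36; c'=1/8, d'=9/2
row 2: denom=6−1·1/8=47/8; d'=(-24−1·9/2)/(47/8)=-228/47
row 3: denom=10−2·16/47=438/47; d'=(-12−2·-228/47)/(438/47)=-18/73
row 4: denom=12−3·47/146=1611/146; d'=(10−3·-18/73)/(1611/146)=1568/1611
back: M4=1568/1611
back: M3=-18/73−47/146·1568/1611=-902/1611
back: M2=-228/47−16/47·-902/1611=-7508/1611
back: M1=9/2−1/8·-7508/1611=8188/1611
M: M0=0, M1=8188/1611, M2=-7508/1611, M3=-902/1611, M4=1568/1611, M5=0
seg 0: a=0, c=M0/2=0, d=(M1−M0)/(6·3)=4094/14499, b=Δ0−h0·(2M0+M1)/6=-5705/1611
seg 1: a=-3, c=M1/2=4094/1611, d=(M2−M1)/(6·1)=-872/537, b=Δ1−h1·(2M1+M2)/6=6577/1611
seg 2: a=2, c=M2/2=-3754/1611, d=(M3−M2)/(6·2)=367/1074, b=Δ2−h2·(2M2+M3)/6=6917/1611
seg 3: a=4, c=M3/2=-451/1611, d=(M4−M3)/(6·3)=1235/14499, b=Δ3−h3·(2M3+M4)/6=-1493/1611
seg 4: a=1, c=M4/2=784/1611, d=(M5−M4)/(6·3)=-784/14499, b=Δ4−h4·(2M4+M5)/6=-494/1611
t_q=11/2 → seg 2, τ=3/2; S=2+6917/1611·τ+-3754/1611·τ²+367/1074·τ³=37381/8592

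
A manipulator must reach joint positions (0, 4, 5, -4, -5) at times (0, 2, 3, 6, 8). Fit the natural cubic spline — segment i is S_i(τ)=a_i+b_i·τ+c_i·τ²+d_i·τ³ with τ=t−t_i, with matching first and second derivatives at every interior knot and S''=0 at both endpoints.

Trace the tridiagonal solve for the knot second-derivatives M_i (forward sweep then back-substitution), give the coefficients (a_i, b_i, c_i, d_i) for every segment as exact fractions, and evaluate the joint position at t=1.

Δ: Δ0=2, Δ1=1, Δ2=-3, Δ3=-1/2
row 1: diag=6, rhs=-6; c'=1/6, d'=-1
row 2: denom=8−1·1/6=47/6; d'=(-24−1·-1)/(47/6)=-138/47
row 3: denom=10−3·18/47=416/47; d'=(15−3·-138/47)/(416/47)=1119/416
back: M3=1119/416
back: M2=-138/47−18/47·1119/416=-825/208
back: M1=-1−1/6·-825/208=-141/416
M: M0=0, M1=-141/416, M2=-825/208, M3=1119/416, M4=0
seg 0: a=0, c=M0/2=0, d=(M1−M0)/(6·2)=-47/1664, b=Δ0−h0·(2M0+M1)/6=879/416
seg 1: a=4, c=M1/2=-141/832, d=(M2−M1)/(6·1)=-503/832, b=Δ1−h1·(2M1+M2)/6=369/208
seg 2: a=5, c=M2/2=-825/416, d=(M3−M2)/(6·3)=71/192, b=Δ2−h2·(2M2+M3)/6=-315/832
seg 3: a=-4, c=M3/2=1119/832, d=(M4−M3)/(6·2)=-373/1664, b=Δ3−h3·(2M3+M4)/6=-477/208
t_q=1 → seg 0, τ=1; S=0+879/416·τ+0·τ²+-47/1664·τ³=3469/1664

  seg 0: a=0 b=879/416 c=0 d=-47/1664
  seg 1: a=4 b=369/208 c=-141/832 d=-503/832
  seg 2: a=5 b=-315/832 c=-825/416 d=71/192
  seg 3: a=-4 b=-477/208 c=1119/832 d=-373/1664
S(1) = 3469/1664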